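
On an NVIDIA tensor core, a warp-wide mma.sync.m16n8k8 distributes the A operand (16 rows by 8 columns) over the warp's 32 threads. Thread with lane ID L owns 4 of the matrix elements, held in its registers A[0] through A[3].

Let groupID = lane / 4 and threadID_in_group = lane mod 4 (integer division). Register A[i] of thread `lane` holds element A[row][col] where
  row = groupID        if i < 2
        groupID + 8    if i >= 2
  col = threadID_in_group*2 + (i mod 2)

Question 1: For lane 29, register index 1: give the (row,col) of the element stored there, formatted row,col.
7,3

L=29⇒gr=29>>2=7, th=29&3=1
[1]⇒row 7+0=7  col 1·2+1=3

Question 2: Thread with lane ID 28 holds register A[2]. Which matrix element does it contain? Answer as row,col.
L=28->gid=28>>2=7, tid=28&3=0
[2]->row 7+8=15  col 0·2+0=0

15,0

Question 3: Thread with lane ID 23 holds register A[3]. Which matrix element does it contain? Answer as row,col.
13,7

lane 23⇒23/4=5, 23 mod 4=3
i=3  r:5+8⇒13  c:2·3+1⇒7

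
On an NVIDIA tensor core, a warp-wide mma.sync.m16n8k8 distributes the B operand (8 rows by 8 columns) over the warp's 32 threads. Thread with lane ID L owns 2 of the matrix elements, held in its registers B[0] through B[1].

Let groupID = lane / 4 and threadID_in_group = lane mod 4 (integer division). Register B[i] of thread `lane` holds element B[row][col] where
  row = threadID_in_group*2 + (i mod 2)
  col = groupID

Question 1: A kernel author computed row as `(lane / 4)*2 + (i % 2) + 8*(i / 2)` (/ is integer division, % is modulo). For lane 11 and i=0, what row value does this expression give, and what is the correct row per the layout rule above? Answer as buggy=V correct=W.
`(lane / 4)*2 + (i % 2) + 8*(i / 2)`[11,0]->4
L=11->gid=11>>2=2, tid=11&3=3
[0]->row 3·2+0=6  col gid=2
row: 4 vs 6

buggy=4 correct=6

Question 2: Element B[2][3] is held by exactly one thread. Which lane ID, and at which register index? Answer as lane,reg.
c:3=>grp=3  r:2=>tig=1,lo=0
L=3*4+1=13  i=0=0

13,0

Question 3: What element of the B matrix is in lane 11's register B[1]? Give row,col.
7,2

L=11->g=11>>2=2, t=11&3=3
[1]->row 3·2+1=7  col g=2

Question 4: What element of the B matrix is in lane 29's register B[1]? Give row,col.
3,7

L=29->gid=29>>2=7, tid=29&3=1
[1]->row 1·2+1=3  col gid=7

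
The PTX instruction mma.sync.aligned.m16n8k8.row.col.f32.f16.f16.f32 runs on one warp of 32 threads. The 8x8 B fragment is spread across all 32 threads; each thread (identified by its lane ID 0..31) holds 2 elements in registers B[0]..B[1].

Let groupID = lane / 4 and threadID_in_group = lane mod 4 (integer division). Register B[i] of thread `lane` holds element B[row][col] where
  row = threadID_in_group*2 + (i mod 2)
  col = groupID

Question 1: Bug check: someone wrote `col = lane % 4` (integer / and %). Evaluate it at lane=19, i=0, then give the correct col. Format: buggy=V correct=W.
buggy=3 correct=4

`lane % 4`[19,0]⇒3
lane 19⇒19/4=4, 19 mod 4=3
i=0  r:2·3+0⇒6  c:4
col: 3 vs 4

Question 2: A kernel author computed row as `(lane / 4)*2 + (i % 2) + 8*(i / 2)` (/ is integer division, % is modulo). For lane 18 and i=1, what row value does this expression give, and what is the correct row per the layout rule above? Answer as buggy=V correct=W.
`(lane / 4)*2 + (i % 2) + 8*(i / 2)`[18,1]⇒9
18: gr=4,th=2
[1] (2*2+1,4) = (5,4)
row: 9 vs 5

buggy=9 correct=5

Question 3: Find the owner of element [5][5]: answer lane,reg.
22,1

c: 5->gid=5  r: 5->tid=2,i&1=1
L=5*4+2=22  i=1=1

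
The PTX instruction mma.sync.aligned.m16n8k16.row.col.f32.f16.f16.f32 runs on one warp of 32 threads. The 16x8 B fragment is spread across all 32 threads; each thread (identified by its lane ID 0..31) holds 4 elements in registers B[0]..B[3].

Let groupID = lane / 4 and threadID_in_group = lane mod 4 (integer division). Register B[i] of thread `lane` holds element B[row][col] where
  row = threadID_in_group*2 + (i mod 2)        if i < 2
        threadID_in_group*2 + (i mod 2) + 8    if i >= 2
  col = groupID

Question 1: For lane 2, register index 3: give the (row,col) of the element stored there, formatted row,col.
13,0

lane 2: gid=0 (2/4), tid=2 (2%4)
i=3: r=2*2+1+8=13, c=gid=0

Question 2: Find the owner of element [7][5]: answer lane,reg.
23,1

c=5→G=5  r=7→rhi=0,T=3,p=1
L=5*4+3=23  i=0*2+1=1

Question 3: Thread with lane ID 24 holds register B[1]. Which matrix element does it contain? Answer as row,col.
1,6

lane 24->24/4=6, 24 mod 4=0
i=1  r:2·0+1+0->1  c:6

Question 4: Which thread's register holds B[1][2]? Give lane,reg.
c=2->g=2  r=1->rb=0,t=0,b0=1
L=2*4+0=8  i=0*2+1=1

8,1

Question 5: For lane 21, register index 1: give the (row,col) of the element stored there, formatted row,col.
3,5

21: G=5,T=1
[1] (1*2+1+0,5) = (3,5)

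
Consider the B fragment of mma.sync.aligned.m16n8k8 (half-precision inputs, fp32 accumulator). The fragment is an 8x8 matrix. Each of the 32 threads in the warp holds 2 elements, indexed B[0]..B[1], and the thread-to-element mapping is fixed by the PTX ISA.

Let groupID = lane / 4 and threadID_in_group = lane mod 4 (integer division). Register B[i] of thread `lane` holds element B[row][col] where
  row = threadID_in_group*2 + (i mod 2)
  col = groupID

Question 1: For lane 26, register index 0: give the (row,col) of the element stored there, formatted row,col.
4,6

lane 26=>26/4=6, 26 mod 4=2
i=0  r:2·2+0=>4  c:6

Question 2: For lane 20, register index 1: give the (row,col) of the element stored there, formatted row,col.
1,5

L=20=>grp=20>>2=5, tig=20&3=0
[1]=>row 0·2+1=1  col grp=5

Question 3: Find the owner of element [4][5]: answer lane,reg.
c=5→G=5  r=4→T=2,p=0
L=5*4+2=22  i=0=0

22,0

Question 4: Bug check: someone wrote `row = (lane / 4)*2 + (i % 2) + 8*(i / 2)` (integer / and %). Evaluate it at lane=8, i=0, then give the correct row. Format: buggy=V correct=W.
`(lane / 4)*2 + (i % 2) + 8*(i / 2)`[8,0]->4
lane 8->8/4=2, 8 mod 4=0
i=0  r:2·0+0->0  c:2
row: 4 vs 0

buggy=4 correct=0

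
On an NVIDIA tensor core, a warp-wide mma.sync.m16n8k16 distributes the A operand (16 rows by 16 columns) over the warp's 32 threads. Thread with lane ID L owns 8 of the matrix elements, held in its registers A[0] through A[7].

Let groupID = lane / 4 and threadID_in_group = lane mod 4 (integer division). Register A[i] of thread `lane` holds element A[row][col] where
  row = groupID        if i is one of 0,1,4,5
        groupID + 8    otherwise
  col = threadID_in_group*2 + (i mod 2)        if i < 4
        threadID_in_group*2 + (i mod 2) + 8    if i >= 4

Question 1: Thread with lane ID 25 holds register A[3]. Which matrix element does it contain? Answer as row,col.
14,3

25: G=6,T=1
[3] (6+8,1*2+1+0) = (14,3)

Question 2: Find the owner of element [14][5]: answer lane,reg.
r=14->g=6,rb=1  c=5->cb=0,t=2,b0=1
L=6*4+2=26  i=0*4+1*2+1=3

26,3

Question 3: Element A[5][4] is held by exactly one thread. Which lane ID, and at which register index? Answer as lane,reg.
r: 5->gid=5,r8=0  c: 4->c8=0,tid=2,i&1=0
L=5*4+2=22  i=0*4+0*2+0=0

22,0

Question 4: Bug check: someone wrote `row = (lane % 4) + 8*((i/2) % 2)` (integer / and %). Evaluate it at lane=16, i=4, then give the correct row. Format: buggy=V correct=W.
`(lane % 4) + 8*((i/2) % 2)`[16,4]→0
lane 16→16/4=4, 16 mod 4=0
i=4  r:4+0→4  c:2·0+0+8→8
row: 0 vs 4

buggy=0 correct=4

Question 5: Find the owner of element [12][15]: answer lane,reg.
r=12⇒gr=4,Rb=1  c=15⇒Cb=1,th=3,odd=1
L=4*4+3=19  i=1*4+1*2+1=7

19,7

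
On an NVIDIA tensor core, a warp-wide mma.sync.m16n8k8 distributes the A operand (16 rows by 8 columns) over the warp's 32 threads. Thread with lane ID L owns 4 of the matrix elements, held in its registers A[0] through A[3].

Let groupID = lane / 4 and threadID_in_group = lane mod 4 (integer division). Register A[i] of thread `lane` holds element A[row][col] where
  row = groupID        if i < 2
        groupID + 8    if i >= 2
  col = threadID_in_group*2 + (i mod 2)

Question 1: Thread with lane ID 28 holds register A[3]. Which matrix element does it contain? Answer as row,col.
15,1

L=28→G=28>>2=7, T=28&3=0
[3]→row 7+8=15  col 0·2+1=1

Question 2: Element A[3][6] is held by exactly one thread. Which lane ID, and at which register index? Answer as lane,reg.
r:3=>grp=3,rB=0  c:6=>tig=3,lo=0
L=3*4+3=15  i=0*2+0=0

15,0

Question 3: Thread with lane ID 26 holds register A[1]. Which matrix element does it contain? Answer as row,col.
6,5

26: gr=6,th=2
[1] (6+0,2*2+1) = (6,5)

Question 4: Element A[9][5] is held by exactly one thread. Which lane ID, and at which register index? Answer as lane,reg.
6,3

r=9→G=1,rhi=1  c=5→T=2,p=1
L=1*4+2=6  i=1*2+1=3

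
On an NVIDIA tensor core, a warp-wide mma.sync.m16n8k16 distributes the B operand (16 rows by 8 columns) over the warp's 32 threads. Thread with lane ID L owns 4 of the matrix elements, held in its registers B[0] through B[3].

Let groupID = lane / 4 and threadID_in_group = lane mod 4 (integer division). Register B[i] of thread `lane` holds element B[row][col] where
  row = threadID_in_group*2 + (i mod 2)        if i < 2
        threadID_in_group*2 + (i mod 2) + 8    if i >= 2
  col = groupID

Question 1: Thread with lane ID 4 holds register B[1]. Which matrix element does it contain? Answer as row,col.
lane 4=>4/4=1, 4 mod 4=0
i=1  r:2·0+1+0=>1  c:1

1,1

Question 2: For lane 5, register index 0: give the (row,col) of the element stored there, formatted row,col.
2,1

5: gid=1,tid=1
[0] (1*2+0+0,1) = (2,1)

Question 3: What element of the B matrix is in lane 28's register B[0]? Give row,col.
L=28=>grp=28>>2=7, tig=28&3=0
[0]=>row 0·2+0+0=0  col grp=7

0,7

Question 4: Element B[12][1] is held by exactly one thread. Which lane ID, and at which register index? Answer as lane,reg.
c:1=>grp=1  r:12=>rB=1,tig=2,lo=0
L=1*4+2=6  i=1*2+0=2

6,2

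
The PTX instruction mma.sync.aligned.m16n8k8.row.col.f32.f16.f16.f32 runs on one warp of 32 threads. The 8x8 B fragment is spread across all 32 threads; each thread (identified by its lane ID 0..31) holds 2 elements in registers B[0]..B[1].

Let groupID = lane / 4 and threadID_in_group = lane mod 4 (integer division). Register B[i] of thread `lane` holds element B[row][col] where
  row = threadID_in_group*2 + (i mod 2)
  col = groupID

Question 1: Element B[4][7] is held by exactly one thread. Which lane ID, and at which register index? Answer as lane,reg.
c: 7->gid=7  r: 4->tid=2,i&1=0
L=7*4+2=30  i=0=0

30,0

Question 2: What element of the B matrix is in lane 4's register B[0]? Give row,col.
4: G=1,T=0
[0] (0*2+0,1) = (0,1)

0,1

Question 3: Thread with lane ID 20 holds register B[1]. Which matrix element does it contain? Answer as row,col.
lane 20: G=5 (20/4), T=0 (20%4)
i=1: r=0*2+1=1, c=G=5

1,5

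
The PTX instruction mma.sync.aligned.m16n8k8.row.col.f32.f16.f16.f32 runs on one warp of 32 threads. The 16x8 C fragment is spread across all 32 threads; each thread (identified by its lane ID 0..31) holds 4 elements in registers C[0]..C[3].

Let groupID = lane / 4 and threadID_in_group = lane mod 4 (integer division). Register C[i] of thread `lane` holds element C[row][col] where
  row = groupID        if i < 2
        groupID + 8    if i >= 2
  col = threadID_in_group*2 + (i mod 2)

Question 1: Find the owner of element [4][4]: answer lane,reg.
18,0

r:4=>grp=4,rB=0  c:4=>tig=2,lo=0
L=4*4+2=18  i=0*2+0=0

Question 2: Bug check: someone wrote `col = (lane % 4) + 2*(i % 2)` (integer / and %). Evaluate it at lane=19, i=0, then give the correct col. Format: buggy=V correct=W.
`(lane % 4) + 2*(i % 2)`[19,0]→3
L=19→G=19>>2=4, T=19&3=3
[0]→row 4+0=4  col 3·2+0=6
col: 3 vs 6

buggy=3 correct=6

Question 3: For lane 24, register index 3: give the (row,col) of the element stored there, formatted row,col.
24: g=6,t=0
[3] (6+8,0*2+1) = (14,1)

14,1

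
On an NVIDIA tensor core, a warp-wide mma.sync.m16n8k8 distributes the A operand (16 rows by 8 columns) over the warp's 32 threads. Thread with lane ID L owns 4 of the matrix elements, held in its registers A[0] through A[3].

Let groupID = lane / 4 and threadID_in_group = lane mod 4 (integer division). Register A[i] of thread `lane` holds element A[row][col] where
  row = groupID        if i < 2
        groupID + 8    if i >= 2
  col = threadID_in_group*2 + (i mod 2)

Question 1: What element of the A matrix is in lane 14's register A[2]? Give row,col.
L=14⇒gr=14>>2=3, th=14&3=2
[2]⇒row 3+8=11  col 2·2+0=4

11,4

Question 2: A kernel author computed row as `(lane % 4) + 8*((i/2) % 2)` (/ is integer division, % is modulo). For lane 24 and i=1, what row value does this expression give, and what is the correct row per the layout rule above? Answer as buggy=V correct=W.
`(lane % 4) + 8*((i/2) % 2)`[24,1]=>0
lane 24=>24/4=6, 24 mod 4=0
i=1  r:6+0=>6  c:2·0+1=>1
row: 0 vs 6

buggy=0 correct=6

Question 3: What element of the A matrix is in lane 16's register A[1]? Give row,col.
4,1

lane 16->16/4=4, 16 mod 4=0
i=1  r:4+0->4  c:2·0+1->1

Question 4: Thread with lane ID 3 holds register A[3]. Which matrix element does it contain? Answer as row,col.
lane 3: g=0 (3/4), t=3 (3%4)
i=3: r=0+8=8, c=3*2+1=7

8,7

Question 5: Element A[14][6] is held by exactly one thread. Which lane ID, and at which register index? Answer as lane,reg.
r=14->g=6,rb=1  c=6->t=3,b0=0
L=6*4+3=27  i=1*2+0=2

27,2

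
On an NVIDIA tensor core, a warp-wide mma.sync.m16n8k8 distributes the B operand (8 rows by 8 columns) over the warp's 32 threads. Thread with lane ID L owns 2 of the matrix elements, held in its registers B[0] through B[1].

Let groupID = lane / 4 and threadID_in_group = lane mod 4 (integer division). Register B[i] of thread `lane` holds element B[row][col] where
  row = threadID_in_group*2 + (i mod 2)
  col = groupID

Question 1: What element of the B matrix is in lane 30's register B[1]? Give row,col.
5,7

L=30->g=30>>2=7, t=30&3=2
[1]->row 2·2+1=5  col g=7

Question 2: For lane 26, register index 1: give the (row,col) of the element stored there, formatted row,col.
lane 26: grp=6 (26/4), tig=2 (26%4)
i=1: r=2*2+1=5, c=grp=6

5,6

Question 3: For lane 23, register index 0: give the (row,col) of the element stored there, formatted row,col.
6,5

23: gr=5,th=3
[0] (3*2+0,5) = (6,5)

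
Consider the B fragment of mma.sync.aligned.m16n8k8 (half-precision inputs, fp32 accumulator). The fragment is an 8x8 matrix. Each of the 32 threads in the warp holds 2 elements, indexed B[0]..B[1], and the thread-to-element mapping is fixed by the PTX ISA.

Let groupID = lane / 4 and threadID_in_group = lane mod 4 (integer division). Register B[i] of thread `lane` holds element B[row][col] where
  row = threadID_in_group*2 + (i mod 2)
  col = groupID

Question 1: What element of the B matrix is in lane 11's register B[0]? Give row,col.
lane 11=>11/4=2, 11 mod 4=3
i=0  r:2·3+0=>6  c:2

6,2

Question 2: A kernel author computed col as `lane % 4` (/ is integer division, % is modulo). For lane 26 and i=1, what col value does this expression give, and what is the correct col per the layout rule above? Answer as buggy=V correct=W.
buggy=2 correct=6

`lane % 4`[26,1]→2
26: G=6,T=2
[1] (2*2+1,6) = (5,6)
col: 2 vs 6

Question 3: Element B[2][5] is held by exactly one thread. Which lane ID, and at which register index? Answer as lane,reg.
21,0

c=5->g=5  r=2->t=1,b0=0
L=5*4+1=21  i=0=0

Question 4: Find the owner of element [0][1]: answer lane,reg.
4,0

c=1->g=1  r=0->t=0,b0=0
L=1*4+0=4  i=0=0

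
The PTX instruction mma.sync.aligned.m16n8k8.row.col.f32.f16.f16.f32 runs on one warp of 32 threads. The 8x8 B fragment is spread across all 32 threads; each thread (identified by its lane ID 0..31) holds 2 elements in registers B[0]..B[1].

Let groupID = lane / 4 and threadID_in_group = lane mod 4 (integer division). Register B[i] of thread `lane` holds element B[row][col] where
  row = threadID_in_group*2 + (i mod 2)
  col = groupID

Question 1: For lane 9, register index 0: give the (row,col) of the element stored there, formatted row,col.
L=9->g=9>>2=2, t=9&3=1
[0]->row 1·2+0=2  col g=2

2,2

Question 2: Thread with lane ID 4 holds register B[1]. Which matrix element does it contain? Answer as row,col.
1,1

lane 4⇒4/4=1, 4 mod 4=0
i=1  r:2·0+1⇒1  c:1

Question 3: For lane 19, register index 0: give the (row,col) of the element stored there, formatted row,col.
L=19⇒gr=19>>2=4, th=19&3=3
[0]⇒row 3·2+0=6  col gr=4

6,4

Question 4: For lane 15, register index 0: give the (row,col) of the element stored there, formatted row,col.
lane 15: gr=3 (15/4), th=3 (15%4)
i=0: r=3*2+0=6, c=gr=3

6,3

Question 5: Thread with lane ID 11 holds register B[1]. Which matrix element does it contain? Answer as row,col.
L=11=>grp=11>>2=2, tig=11&3=3
[1]=>row 3·2+1=7  col grp=2

7,2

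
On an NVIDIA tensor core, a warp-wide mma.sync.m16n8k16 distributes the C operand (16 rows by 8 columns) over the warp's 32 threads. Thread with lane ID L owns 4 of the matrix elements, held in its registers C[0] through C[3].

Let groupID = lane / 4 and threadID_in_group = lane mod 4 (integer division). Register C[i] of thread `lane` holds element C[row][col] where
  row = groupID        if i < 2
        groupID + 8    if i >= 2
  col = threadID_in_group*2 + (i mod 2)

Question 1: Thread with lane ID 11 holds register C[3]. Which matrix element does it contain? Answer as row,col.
lane 11→11/4=2, 11 mod 4=3
i=3  r:2+8→10  c:2·3+1→7

10,7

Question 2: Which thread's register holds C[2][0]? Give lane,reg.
8,0

r: 2->gid=2,r8=0  c: 0->tid=0,i&1=0
L=2*4+0=8  i=0*2+0=0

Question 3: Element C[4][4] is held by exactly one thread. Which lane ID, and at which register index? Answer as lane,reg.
18,0

r=4->g=4,rb=0  c=4->t=2,b0=0
L=4*4+2=18  i=0*2+0=0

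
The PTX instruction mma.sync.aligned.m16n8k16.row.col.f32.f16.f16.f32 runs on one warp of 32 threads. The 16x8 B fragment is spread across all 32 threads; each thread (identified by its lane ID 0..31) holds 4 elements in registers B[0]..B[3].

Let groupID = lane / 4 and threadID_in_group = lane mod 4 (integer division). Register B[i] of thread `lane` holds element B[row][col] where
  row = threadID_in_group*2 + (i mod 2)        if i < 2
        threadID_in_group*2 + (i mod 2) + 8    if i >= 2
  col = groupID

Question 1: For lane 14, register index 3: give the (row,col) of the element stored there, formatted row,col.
lane 14: gr=3 (14/4), th=2 (14%4)
i=3: r=2*2+1+8=13, c=gr=3

13,3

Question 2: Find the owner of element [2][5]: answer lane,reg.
c=5⇒gr=5  r=2⇒Rb=0,th=1,odd=0
L=5*4+1=21  i=0*2+0=0

21,0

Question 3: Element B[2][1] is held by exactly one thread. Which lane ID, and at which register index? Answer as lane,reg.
c: 1->gid=1  r: 2->r8=0,tid=1,i&1=0
L=1*4+1=5  i=0*2+0=0

5,0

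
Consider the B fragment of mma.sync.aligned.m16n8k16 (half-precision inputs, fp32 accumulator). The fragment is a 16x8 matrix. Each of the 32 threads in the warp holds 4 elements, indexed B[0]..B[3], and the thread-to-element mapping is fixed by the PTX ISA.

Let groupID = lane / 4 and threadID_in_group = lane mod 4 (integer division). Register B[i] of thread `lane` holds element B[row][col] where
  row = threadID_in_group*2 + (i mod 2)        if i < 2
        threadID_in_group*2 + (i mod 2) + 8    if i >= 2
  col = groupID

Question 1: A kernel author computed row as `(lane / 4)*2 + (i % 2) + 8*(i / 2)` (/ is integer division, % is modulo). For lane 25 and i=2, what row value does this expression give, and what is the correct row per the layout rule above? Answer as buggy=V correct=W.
buggy=20 correct=10

`(lane / 4)*2 + (i % 2) + 8*(i / 2)`[25,2]->20
lane 25->25/4=6, 25 mod 4=1
i=2  r:2·1+0+8->10  c:6
row: 20 vs 10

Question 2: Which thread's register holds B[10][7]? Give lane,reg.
29,2

c:7=>grp=7  r:10=>rB=1,tig=1,lo=0
L=7*4+1=29  i=1*2+0=2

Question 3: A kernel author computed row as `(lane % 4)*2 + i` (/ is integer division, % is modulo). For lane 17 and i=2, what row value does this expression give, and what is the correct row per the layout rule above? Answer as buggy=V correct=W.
`(lane % 4)*2 + i`[17,2]->4
lane 17->17/4=4, 17 mod 4=1
i=2  r:2·1+0+8->10  c:4
row: 4 vs 10

buggy=4 correct=10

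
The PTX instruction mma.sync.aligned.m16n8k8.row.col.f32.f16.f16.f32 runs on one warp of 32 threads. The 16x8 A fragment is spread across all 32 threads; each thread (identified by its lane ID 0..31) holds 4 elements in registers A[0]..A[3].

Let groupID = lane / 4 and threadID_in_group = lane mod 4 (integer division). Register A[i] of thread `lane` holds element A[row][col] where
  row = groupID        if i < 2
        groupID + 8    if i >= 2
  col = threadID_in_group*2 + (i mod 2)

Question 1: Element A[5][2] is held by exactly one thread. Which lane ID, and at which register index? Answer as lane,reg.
21,0

r:5=>grp=5,rB=0  c:2=>tig=1,lo=0
L=5*4+1=21  i=0*2+0=0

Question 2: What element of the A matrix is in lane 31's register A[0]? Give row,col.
L=31->g=31>>2=7, t=31&3=3
[0]->row 7+0=7  col 3·2+0=6

7,6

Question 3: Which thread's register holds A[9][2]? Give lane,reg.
r=9→G=1,rhi=1  c=2→T=1,p=0
L=1*4+1=5  i=1*2+0=2

5,2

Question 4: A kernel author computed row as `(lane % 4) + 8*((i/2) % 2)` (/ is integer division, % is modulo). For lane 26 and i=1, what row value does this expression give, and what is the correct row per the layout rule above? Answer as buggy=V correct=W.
buggy=2 correct=6

`(lane % 4) + 8*((i/2) % 2)`[26,1]→2
26: G=6,T=2
[1] (6+0,2*2+1) = (6,5)
row: 2 vs 6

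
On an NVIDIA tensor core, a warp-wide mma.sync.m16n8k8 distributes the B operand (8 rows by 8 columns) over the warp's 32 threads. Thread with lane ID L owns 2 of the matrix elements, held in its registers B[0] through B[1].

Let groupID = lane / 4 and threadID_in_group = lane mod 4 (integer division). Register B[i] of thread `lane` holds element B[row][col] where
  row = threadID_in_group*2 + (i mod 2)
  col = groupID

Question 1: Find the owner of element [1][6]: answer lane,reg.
24,1

c: 6->gid=6  r: 1->tid=0,i&1=1
L=6*4+0=24  i=1=1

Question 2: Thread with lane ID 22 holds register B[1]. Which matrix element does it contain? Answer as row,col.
lane 22: gid=5 (22/4), tid=2 (22%4)
i=1: r=2*2+1=5, c=gid=5

5,5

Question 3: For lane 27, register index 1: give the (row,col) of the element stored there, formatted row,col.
lane 27->27/4=6, 27 mod 4=3
i=1  r:2·3+1->7  c:6

7,6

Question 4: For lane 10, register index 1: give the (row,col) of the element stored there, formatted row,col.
5,2

lane 10: grp=2 (10/4), tig=2 (10%4)
i=1: r=2*2+1=5, c=grp=2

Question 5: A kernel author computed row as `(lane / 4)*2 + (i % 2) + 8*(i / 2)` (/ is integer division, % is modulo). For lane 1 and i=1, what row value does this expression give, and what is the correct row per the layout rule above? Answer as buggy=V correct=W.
buggy=1 correct=3

`(lane / 4)*2 + (i % 2) + 8*(i / 2)`[1,1]->1
lane 1->1/4=0, 1 mod 4=1
i=1  r:2·1+1->3  c:0
row: 1 vs 3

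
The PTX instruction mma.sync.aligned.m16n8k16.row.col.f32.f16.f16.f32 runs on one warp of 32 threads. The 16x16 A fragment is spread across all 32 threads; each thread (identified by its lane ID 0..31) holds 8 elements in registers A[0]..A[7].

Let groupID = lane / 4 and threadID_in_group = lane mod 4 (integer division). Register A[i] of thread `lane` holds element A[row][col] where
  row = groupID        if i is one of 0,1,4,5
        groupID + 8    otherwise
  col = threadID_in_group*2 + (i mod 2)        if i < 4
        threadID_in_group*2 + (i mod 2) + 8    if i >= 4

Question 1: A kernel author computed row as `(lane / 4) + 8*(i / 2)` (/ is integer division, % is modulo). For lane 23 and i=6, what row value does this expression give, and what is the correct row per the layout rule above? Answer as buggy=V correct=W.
`(lane / 4) + 8*(i / 2)`[23,6]=>29
L=23=>grp=23>>2=5, tig=23&3=3
[6]=>row 5+8=13  col 3·2+0+8=14
row: 29 vs 13

buggy=29 correct=13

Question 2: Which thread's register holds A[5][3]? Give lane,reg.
r:5=>grp=5,rB=0  c:3=>cB=0,tig=1,lo=1
L=5*4+1=21  i=0*4+0*2+1=1

21,1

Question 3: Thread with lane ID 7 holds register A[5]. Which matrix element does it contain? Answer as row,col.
1,15

L=7->g=7>>2=1, t=7&3=3
[5]->row 1+0=1  col 3·2+1+8=15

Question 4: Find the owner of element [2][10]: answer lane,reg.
9,4

r=2→G=2,rhi=0  c=10→chi=1,T=1,p=0
L=2*4+1=9  i=1*4+0*2+0=4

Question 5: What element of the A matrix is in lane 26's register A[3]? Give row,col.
14,5

lane 26⇒26/4=6, 26 mod 4=2
i=3  r:6+8⇒14  c:2·2+1+0⇒5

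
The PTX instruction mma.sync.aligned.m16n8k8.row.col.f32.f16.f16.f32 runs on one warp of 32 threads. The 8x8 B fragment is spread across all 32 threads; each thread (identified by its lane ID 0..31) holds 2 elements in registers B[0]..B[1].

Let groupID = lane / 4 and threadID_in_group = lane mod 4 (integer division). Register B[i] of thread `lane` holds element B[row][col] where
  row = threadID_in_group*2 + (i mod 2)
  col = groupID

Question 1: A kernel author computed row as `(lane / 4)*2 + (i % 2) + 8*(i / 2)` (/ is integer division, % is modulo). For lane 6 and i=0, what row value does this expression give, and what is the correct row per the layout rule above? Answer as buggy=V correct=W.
buggy=2 correct=4

`(lane / 4)*2 + (i % 2) + 8*(i / 2)`[6,0]→2
6: G=1,T=2
[0] (2*2+0,1) = (4,1)
row: 2 vs 4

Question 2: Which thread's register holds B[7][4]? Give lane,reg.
c: 4->gid=4  r: 7->tid=3,i&1=1
L=4*4+3=19  i=1=1

19,1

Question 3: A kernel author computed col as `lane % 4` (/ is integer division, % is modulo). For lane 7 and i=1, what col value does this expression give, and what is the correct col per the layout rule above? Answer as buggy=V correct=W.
buggy=3 correct=1

`lane % 4`[7,1]->3
lane 7: g=1 (7/4), t=3 (7%4)
i=1: r=3*2+1=7, c=g=1
col: 3 vs 1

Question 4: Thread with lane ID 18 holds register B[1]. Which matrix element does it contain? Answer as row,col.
5,4

L=18->g=18>>2=4, t=18&3=2
[1]->row 2·2+1=5  col g=4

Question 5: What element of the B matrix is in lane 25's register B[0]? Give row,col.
2,6

L=25->gid=25>>2=6, tid=25&3=1
[0]->row 1·2+0=2  col gid=6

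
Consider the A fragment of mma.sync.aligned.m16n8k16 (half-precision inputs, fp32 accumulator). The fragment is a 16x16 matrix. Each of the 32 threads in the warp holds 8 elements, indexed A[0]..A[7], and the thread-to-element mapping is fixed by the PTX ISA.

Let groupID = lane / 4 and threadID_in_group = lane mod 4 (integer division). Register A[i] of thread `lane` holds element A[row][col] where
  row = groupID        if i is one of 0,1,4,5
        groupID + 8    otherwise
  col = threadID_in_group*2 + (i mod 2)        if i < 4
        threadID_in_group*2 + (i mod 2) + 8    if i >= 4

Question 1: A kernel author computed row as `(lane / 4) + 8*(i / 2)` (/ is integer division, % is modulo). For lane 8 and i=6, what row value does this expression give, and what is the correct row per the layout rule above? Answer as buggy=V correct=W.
buggy=26 correct=10

`(lane / 4) + 8*(i / 2)`[8,6]=>26
lane 8: grp=2 (8/4), tig=0 (8%4)
i=6: r=2+8=10, c=0*2+0+8=8
row: 26 vs 10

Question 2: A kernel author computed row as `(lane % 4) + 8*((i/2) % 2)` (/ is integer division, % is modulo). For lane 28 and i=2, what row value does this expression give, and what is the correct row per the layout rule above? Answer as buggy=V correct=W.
buggy=8 correct=15

`(lane % 4) + 8*((i/2) % 2)`[28,2]=>8
28: grp=7,tig=0
[2] (7+8,0*2+0+0) = (15,0)
row: 8 vs 15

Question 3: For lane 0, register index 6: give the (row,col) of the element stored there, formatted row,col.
lane 0: gid=0 (0/4), tid=0 (0%4)
i=6: r=0+8=8, c=0*2+0+8=8

8,8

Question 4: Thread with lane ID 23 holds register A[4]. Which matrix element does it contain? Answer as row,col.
lane 23: G=5 (23/4), T=3 (23%4)
i=4: r=5+0=5, c=3*2+0+8=14

5,14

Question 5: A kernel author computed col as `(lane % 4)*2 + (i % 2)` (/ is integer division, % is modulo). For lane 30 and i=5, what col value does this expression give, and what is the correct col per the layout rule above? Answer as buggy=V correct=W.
buggy=5 correct=13

`(lane % 4)*2 + (i % 2)`[30,5]→5
L=30→G=30>>2=7, T=30&3=2
[5]→row 7+0=7  col 2·2+1+8=13
col: 5 vs 13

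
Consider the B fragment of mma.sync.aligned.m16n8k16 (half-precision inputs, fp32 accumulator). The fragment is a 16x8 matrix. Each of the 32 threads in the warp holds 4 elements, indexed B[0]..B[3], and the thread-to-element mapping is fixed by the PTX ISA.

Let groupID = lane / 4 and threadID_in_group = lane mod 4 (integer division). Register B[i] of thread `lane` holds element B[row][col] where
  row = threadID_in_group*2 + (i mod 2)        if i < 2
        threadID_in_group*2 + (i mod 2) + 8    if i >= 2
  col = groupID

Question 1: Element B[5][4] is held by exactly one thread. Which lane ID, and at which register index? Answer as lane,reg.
c: 4->gid=4  r: 5->r8=0,tid=2,i&1=1
L=4*4+2=18  i=0*2+1=1

18,1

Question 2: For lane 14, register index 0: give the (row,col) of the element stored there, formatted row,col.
lane 14⇒14/4=3, 14 mod 4=2
i=0  r:2·2+0+0⇒4  c:3

4,3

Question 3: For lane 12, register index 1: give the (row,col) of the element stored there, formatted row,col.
12: gid=3,tid=0
[1] (0*2+1+0,3) = (1,3)

1,3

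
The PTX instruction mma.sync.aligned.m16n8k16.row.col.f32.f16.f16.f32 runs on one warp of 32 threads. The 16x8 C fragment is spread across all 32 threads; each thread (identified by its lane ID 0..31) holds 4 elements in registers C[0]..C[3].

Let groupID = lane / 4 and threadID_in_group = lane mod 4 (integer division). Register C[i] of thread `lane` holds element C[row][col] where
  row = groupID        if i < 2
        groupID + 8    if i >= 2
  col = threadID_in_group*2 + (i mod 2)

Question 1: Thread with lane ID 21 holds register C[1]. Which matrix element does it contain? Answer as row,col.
5,3

L=21=>grp=21>>2=5, tig=21&3=1
[1]=>row 5+0=5  col 1·2+1=3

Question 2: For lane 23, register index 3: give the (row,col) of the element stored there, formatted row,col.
13,7

23: gr=5,th=3
[3] (5+8,3*2+1) = (13,7)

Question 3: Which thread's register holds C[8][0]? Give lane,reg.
0,2

r:8=>grp=0,rB=1  c:0=>tig=0,lo=0
L=0*4+0=0  i=1*2+0=2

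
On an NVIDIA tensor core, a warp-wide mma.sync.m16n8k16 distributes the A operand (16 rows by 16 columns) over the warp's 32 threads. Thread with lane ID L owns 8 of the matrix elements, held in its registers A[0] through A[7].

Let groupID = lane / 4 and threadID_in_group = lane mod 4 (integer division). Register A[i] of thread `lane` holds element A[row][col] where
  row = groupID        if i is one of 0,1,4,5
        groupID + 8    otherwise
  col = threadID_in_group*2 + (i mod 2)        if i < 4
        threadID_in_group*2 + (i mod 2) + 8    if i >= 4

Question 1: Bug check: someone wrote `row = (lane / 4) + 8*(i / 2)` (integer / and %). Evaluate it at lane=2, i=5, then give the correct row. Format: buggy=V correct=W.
`(lane / 4) + 8*(i / 2)`[2,5]=>16
2: grp=0,tig=2
[5] (0+0,2*2+1+8) = (0,13)
row: 16 vs 0

buggy=16 correct=0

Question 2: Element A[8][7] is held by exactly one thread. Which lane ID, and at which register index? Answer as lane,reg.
3,3

r=8→G=0,rhi=1  c=7→chi=0,T=3,p=1
L=0*4+3=3  i=0*4+1*2+1=3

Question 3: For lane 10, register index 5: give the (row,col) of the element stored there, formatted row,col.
2,13

lane 10: gid=2 (10/4), tid=2 (10%4)
i=5: r=2+0=2, c=2*2+1+8=13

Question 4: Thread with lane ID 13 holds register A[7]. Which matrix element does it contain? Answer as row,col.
11,11

L=13->g=13>>2=3, t=13&3=1
[7]->row 3+8=11  col 1·2+1+8=11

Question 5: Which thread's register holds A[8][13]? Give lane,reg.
2,7

r=8->g=0,rb=1  c=13->cb=1,t=2,b0=1
L=0*4+2=2  i=1*4+1*2+1=7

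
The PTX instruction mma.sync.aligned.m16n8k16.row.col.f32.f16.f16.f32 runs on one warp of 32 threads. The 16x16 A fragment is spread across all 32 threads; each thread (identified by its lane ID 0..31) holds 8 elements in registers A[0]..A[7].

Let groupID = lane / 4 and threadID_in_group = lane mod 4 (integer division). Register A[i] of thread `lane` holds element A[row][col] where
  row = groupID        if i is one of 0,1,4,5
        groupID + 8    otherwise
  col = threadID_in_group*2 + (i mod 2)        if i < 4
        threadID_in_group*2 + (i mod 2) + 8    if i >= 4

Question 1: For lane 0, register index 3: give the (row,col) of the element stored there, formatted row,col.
L=0=>grp=0>>2=0, tig=0&3=0
[3]=>row 0+8=8  col 0·2+1+0=1

8,1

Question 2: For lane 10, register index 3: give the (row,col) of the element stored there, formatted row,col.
10,5

L=10→G=10>>2=2, T=10&3=2
[3]→row 2+8=10  col 2·2+1+0=5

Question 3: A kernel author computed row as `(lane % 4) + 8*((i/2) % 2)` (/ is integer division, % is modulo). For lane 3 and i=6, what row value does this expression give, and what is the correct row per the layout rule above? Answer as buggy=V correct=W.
`(lane % 4) + 8*((i/2) % 2)`[3,6]→11
L=3→G=3>>2=0, T=3&3=3
[6]→row 0+8=8  col 3·2+0+8=14
row: 11 vs 8

buggy=11 correct=8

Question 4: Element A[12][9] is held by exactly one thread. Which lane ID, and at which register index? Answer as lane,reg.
16,7

r:12=>grp=4,rB=1  c:9=>cB=1,tig=0,lo=1
L=4*4+0=16  i=1*4+1*2+1=7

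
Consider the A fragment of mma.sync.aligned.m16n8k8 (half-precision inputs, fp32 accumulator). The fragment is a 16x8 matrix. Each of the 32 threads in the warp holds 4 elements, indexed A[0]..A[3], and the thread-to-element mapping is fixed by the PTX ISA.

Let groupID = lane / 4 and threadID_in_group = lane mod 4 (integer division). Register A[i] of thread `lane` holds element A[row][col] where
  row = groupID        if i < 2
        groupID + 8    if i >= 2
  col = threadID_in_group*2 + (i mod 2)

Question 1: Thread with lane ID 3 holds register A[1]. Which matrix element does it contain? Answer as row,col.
lane 3: g=0 (3/4), t=3 (3%4)
i=1: r=0+0=0, c=3*2+1=7

0,7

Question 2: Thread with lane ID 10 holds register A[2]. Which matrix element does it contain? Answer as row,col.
10,4

lane 10: grp=2 (10/4), tig=2 (10%4)
i=2: r=2+8=10, c=2*2+0=4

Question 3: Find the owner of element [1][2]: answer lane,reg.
5,0

r=1->g=1,rb=0  c=2->t=1,b0=0
L=1*4+1=5  i=0*2+0=0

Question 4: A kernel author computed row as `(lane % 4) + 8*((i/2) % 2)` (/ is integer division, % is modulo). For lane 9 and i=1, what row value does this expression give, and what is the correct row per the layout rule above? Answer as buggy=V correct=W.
buggy=1 correct=2

`(lane % 4) + 8*((i/2) % 2)`[9,1]→1
lane 9→9/4=2, 9 mod 4=1
i=1  r:2+0→2  c:2·1+1→3
row: 1 vs 2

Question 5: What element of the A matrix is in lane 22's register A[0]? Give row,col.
22: g=5,t=2
[0] (5+0,2*2+0) = (5,4)

5,4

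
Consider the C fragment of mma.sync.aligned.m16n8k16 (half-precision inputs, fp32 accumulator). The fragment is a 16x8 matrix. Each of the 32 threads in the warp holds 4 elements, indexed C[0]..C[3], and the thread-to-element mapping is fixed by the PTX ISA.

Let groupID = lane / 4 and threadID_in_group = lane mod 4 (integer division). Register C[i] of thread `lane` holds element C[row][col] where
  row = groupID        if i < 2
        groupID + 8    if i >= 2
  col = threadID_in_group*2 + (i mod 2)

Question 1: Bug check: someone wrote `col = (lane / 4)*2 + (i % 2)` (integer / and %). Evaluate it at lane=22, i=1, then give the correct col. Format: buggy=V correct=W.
`(lane / 4)*2 + (i % 2)`[22,1]⇒11
lane 22: gr=5 (22/4), th=2 (22%4)
i=1: r=5+0=5, c=2*2+1=5
col: 11 vs 5

buggy=11 correct=5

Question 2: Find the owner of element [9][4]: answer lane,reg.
6,2

r: 9->gid=1,r8=1  c: 4->tid=2,i&1=0
L=1*4+2=6  i=1*2+0=2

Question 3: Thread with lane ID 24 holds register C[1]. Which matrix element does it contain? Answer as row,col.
24: gid=6,tid=0
[1] (6+0,0*2+1) = (6,1)

6,1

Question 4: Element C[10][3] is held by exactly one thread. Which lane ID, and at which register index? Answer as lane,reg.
9,3

r=10⇒gr=2,Rb=1  c=3⇒th=1,odd=1
L=2*4+1=9  i=1*2+1=3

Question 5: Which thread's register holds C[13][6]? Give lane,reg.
r=13->g=5,rb=1  c=6->t=3,b0=0
L=5*4+3=23  i=1*2+0=2

23,2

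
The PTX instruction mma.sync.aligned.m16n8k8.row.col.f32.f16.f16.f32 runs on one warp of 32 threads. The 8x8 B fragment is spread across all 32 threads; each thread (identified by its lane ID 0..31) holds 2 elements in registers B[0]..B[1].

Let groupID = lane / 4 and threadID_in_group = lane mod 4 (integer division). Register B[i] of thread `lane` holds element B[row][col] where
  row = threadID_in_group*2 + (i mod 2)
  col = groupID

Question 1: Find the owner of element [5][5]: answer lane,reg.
22,1

c: 5->gid=5  r: 5->tid=2,i&1=1
L=5*4+2=22  i=1=1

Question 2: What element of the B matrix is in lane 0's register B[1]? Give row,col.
1,0

lane 0→0/4=0, 0 mod 4=0
i=1  r:2·0+1→1  c:0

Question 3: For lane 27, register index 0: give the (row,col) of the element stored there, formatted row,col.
6,6

lane 27->27/4=6, 27 mod 4=3
i=0  r:2·3+0->6  c:6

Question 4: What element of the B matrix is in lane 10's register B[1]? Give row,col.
5,2

10: g=2,t=2
[1] (2*2+1,2) = (5,2)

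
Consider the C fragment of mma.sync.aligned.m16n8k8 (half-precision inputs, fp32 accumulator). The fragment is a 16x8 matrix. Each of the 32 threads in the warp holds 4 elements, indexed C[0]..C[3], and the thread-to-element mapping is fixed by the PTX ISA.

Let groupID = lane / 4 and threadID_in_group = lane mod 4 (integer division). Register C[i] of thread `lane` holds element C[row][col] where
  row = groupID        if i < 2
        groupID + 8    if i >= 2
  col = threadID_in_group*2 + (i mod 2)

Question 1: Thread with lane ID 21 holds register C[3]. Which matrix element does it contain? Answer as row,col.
13,3

lane 21⇒21/4=5, 21 mod 4=1
i=3  r:5+8⇒13  c:2·1+1⇒3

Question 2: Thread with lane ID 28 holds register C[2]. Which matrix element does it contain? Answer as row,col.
lane 28->28/4=7, 28 mod 4=0
i=2  r:7+8->15  c:2·0+0->0

15,0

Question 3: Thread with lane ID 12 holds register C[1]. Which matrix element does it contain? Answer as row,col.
3,1

lane 12→12/4=3, 12 mod 4=0
i=1  r:3+0→3  c:2·0+1→1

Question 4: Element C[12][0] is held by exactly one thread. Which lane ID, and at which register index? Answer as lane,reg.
r=12→G=4,rhi=1  c=0→T=0,p=0
L=4*4+0=16  i=1*2+0=2

16,2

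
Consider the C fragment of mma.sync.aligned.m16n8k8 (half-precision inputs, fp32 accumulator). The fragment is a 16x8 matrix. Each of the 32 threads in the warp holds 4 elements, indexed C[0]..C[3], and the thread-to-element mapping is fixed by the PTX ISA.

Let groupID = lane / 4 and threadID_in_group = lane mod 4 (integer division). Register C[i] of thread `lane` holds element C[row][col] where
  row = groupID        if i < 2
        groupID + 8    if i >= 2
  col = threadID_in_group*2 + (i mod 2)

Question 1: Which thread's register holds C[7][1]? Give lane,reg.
28,1

r=7⇒gr=7,Rb=0  c=1⇒th=0,odd=1
L=7*4+0=28  i=0*2+1=1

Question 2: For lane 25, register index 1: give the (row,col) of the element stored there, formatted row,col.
lane 25: gr=6 (25/4), th=1 (25%4)
i=1: r=6+0=6, c=1*2+1=3

6,3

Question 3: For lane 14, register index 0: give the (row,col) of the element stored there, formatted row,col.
lane 14: g=3 (14/4), t=2 (14%4)
i=0: r=3+0=3, c=2*2+0=4

3,4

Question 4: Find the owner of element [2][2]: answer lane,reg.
9,0

r=2→G=2,rhi=0  c=2→T=1,p=0
L=2*4+1=9  i=0*2+0=0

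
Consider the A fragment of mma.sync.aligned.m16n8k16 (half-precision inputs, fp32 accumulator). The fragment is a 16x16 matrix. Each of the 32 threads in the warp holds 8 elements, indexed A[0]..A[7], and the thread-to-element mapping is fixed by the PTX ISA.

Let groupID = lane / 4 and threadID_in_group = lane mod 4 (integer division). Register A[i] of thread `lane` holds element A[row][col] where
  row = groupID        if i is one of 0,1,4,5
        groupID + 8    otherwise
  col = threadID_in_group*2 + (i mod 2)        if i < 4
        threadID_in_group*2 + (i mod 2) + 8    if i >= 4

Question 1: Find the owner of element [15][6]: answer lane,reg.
31,2

r=15⇒gr=7,Rb=1  c=6⇒Cb=0,th=3,odd=0
L=7*4+3=31  i=0*4+1*2+0=2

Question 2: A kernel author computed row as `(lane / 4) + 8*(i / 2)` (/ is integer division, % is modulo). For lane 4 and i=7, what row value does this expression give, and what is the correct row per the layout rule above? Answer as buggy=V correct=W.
buggy=25 correct=9

`(lane / 4) + 8*(i / 2)`[4,7]=>25
lane 4=>4/4=1, 4 mod 4=0
i=7  r:1+8=>9  c:2·0+1+8=>9
row: 25 vs 9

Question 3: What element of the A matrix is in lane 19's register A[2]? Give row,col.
L=19→G=19>>2=4, T=19&3=3
[2]→row 4+8=12  col 3·2+0+0=6

12,6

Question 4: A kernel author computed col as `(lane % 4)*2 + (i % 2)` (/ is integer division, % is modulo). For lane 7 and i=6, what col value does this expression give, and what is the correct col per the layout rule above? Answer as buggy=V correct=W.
`(lane % 4)*2 + (i % 2)`[7,6]→6
L=7→G=7>>2=1, T=7&3=3
[6]→row 1+8=9  col 3·2+0+8=14
col: 6 vs 14

buggy=6 correct=14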